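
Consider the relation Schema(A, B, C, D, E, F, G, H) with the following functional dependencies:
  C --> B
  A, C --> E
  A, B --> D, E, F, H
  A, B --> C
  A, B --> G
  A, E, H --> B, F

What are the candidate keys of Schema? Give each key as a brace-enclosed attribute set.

{A, B}, {A, C}, {A, E, H}

No FD produces {A}, so it must be in every candidate key.
Closure of {A, B} is {A, B, C, D, E, F, G, H}, the whole schema; {A, B} is a candidate key.
Closure of {A, C} is {A, B, C, D, E, F, G, H}, the whole schema; {A, C} is a candidate key.
Closure of {A, E, H} is {A, B, C, D, E, F, G, H}, the whole schema; {A, E, H} is a candidate key.
No proper subset of any of these is a key, and no other minimal superkey exists.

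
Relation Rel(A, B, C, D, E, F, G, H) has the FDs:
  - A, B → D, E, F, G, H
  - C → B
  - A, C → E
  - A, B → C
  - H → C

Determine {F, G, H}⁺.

Start with {F, G, H}.
H → C applies; add {C} → now {C, F, G, H}.
C → B applies; add {B} → now {B, C, F, G, H}.
No further FD applies.

{B, C, F, G, H}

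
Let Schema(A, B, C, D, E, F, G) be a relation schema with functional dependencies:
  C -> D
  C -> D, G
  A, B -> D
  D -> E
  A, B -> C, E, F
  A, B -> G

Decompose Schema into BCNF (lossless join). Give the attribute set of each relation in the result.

Candidate key of the original relation: {A, B}.
{A, B, C, D, E, F, G}: {C} determines {C, D, E, G} here but is not a superkey — split on C -> D, E, G, giving {C, D, E, G} and {A, B, C, F}.
{C, D, E, G}: {D} determines {D, E} here but is not a superkey — split on D -> E, giving {D, E} and {C, D, G}.
{D, E} is in BCNF.
{C, D, G} is in BCNF.
{A, B, C, F} is in BCNF.

{A, B, C, F}; {C, D, G}; {D, E}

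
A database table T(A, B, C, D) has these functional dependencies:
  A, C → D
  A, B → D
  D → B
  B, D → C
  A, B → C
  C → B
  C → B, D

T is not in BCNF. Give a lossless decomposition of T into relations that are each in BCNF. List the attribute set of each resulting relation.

Candidate keys of the original relation: {A, B}, {A, C}, {A, D}.
{A, B, C, D}: {D} determines {B, C, D} here but is not a superkey — split on D → B, C, giving {B, C, D} and {A, D}.
{B, C, D} is in BCNF.
{A, D} is in BCNF.

{A, D}; {B, C, D}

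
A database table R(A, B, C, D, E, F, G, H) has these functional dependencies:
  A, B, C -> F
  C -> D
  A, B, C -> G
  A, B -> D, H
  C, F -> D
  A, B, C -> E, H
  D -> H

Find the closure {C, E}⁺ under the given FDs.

Start with {C, E}.
C -> D applies; add {D} → now {C, D, E}.
D -> H applies; add {H} → now {C, D, E, H}.
No further FD applies.

{C, D, E, H}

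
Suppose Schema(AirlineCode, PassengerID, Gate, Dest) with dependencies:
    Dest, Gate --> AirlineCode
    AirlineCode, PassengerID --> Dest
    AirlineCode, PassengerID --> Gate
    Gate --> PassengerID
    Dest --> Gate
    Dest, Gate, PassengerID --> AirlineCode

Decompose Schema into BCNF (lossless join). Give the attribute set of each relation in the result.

Candidate keys of the original relation: {AirlineCode, Gate}, {AirlineCode, PassengerID}, {Dest}.
Within {AirlineCode, Dest, Gate, PassengerID}: {Gate}⁺ ∩ {AirlineCode, Dest, Gate, PassengerID} = {Gate, PassengerID}, not the whole set, so Gate --> PassengerID violates BCNF; decompose into {Gate, PassengerID} and {AirlineCode, Dest, Gate}.
{Gate, PassengerID} has no BCNF violation.
{AirlineCode, Dest, Gate} has no BCNF violation.

{AirlineCode, Dest, Gate}; {Gate, PassengerID}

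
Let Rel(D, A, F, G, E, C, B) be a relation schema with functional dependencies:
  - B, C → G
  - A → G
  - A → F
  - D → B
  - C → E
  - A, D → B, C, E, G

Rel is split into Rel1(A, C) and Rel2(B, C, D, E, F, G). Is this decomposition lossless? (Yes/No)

Common attributes: {C}; their closure is {C, E}.
Rel1 ⊄ {C, E} and Rel2 ⊄ {C, E}, so the split is lossy.

No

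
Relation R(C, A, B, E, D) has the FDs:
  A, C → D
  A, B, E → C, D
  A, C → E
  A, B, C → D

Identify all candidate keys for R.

{A, B, C}, {A, B, E}

No FD produces {A, B}, so they must be in every candidate key.
{A, B, C}⁺ = {A, B, C, D, E} — all of the relation — so {A, B, C} is a candidate key.
{A, B, E}⁺ = {A, B, C, D, E} — all of the relation — so {A, B, E} is a candidate key.
These are minimal and exhaustive — every other superkey contains one of them.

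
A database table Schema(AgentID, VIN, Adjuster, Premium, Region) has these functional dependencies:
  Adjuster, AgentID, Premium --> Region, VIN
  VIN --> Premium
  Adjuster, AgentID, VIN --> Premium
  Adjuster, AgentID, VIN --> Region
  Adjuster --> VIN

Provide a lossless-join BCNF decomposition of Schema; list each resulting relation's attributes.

{Adjuster, AgentID, Region}; {Adjuster, VIN}; {Premium, VIN}

Candidate key of the original relation: {Adjuster, AgentID}.
In {Adjuster, AgentID, Premium, Region, VIN}, {VIN} is not a superkey ({VIN}⁺ restricted to this set is {Premium, VIN}), so split on VIN --> Premium into {Premium, VIN} and {Adjuster, AgentID, Region, VIN}.
{Premium, VIN}: every determinant is a superkey — BCNF.
In {Adjuster, AgentID, Region, VIN}, {Adjuster} is not a superkey ({Adjuster}⁺ restricted to this set is {Adjuster, VIN}), so split on Adjuster --> VIN into {Adjuster, VIN} and {Adjuster, AgentID, Region}.
{Adjuster, VIN}: every determinant is a superkey — BCNF.
{Adjuster, AgentID, Region}: every determinant is a superkey — BCNF.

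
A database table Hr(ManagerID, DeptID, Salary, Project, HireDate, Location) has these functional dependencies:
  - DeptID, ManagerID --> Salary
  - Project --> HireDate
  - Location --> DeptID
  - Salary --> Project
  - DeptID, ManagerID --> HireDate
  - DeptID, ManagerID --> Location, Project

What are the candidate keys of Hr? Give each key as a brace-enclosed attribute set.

{DeptID, ManagerID}, {Location, ManagerID}

Attributes never on any right-hand side: {ManagerID} — every candidate key must contain it.
{DeptID, ManagerID}⁺ = {DeptID, HireDate, Location, ManagerID, Project, Salary}, which is every attribute, so {DeptID, ManagerID} is a candidate key.
{Location, ManagerID}⁺ = {DeptID, HireDate, Location, ManagerID, Project, Salary}, which is every attribute, so {Location, ManagerID} is a candidate key.
No proper subset of any of these is a key, and no other minimal superkey exists.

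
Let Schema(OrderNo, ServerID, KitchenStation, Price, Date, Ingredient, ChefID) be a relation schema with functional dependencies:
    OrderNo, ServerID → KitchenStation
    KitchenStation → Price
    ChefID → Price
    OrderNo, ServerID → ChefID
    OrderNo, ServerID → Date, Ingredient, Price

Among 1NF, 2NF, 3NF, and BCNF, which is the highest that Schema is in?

2NF

Candidate key: {OrderNo, ServerID}. Prime attributes: {OrderNo, ServerID}.
KitchenStation → Price: {KitchenStation}⁺ = {KitchenStation, Price}, which is not all of the attributes, so the left side is not a superkey — BCNF is violated.
Because {Price} is non-prime and the left side of KitchenStation → Price is not a superkey, the relation is not in 3NF.
No non-prime attribute depends on a proper subset of any candidate key, so 2NF holds.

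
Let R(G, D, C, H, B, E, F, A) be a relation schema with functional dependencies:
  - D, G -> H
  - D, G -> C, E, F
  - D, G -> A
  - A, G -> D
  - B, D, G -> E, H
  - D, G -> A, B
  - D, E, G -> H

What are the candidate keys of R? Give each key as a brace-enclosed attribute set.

No FD produces {G}, so it must be in every candidate key.
{A, G}⁺ = {A, B, C, D, E, F, G, H}, which is every attribute, so {A, G} is a candidate key.
{D, G}⁺ = {A, B, C, D, E, F, G, H}, which is every attribute, so {D, G} is a candidate key.
These are minimal and exhaustive — every other superkey contains one of them.

{A, G}, {D, G}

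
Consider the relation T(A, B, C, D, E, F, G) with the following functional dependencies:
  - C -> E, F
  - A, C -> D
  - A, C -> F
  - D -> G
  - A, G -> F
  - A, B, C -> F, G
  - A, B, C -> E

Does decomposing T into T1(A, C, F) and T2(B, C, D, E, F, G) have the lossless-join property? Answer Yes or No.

T1 ∩ T2 = {C, F}; its closure under F is {C, E, F}.
Neither T1 nor T2 is contained in that closure, so the decomposition is lossy.

No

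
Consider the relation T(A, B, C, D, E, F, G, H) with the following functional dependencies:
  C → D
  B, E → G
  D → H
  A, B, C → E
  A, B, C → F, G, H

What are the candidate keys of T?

Attributes never on any right-hand side: {A, B, C} — every candidate key must contain all of them.
{A, B, C} is a candidate key since {A, B, C}⁺ = {A, B, C, D, E, F, G, H} covers every attribute.
No other minimal set has full closure, so this is the only candidate key.

{A, B, C}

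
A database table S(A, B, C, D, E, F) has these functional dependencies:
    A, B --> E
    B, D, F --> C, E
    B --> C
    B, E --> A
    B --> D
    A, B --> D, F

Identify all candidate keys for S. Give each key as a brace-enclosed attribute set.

{B} never appears on the right of any FD, so every key must include it.
{A, B} is a candidate key since {A, B}⁺ = {A, B, C, D, E, F} covers every attribute.
{B, E} is a candidate key since {B, E}⁺ = {A, B, C, D, E, F} covers every attribute.
{B, F} is a candidate key since {B, F}⁺ = {A, B, C, D, E, F} covers every attribute.
No proper subset of any of these is a key, and no other minimal superkey exists.

{A, B}, {B, E}, {B, F}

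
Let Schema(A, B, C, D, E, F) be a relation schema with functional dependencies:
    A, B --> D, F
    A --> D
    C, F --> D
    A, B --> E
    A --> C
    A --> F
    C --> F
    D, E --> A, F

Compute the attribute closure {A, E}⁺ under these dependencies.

Start with {A, E}.
A --> D applies; add {D} → now {A, D, E}.
A --> C applies; add {C} → now {A, C, D, E}.
A --> F applies; add {F} → now {A, C, D, E, F}.
No further FD applies.

{A, C, D, E, F}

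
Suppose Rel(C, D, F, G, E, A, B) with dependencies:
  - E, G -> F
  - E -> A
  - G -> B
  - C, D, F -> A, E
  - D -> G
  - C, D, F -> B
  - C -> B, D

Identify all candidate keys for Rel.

{C} never appears on the right of any FD, so every key must include it.
Closure of {C, E} is {A, B, C, D, E, F, G}, the whole schema; {C, E} is a candidate key.
Closure of {C, F} is {A, B, C, D, E, F, G}, the whole schema; {C, F} is a candidate key.
These are minimal and exhaustive — every other superkey contains one of them.

{C, E}, {C, F}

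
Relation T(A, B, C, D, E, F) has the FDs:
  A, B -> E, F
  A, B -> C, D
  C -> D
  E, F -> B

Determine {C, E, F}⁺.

{B, C, D, E, F}

Start with {C, E, F}.
C -> D applies; add {D} → now {C, D, E, F}.
E, F -> B applies; add {B} → now {B, C, D, E, F}.
No further FD applies.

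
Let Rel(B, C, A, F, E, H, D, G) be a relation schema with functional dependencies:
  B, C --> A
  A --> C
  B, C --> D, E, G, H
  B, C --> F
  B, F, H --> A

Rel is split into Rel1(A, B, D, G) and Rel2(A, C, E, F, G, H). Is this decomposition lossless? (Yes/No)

No

Common attributes: {A, G}; their closure is {A, C, G}.
The closure covers neither Rel1 nor Rel2 entirely; the join is not lossless.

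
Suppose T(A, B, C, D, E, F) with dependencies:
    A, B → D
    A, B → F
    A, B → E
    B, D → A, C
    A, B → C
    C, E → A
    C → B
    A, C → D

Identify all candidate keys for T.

{A, B} is a candidate key since {A, B}⁺ = {A, B, C, D, E, F} covers every attribute.
{A, C} is a candidate key since {A, C}⁺ = {A, B, C, D, E, F} covers every attribute.
{B, D} is a candidate key since {B, D}⁺ = {A, B, C, D, E, F} covers every attribute.
{C, D} is a candidate key since {C, D}⁺ = {A, B, C, D, E, F} covers every attribute.
{C, E} is a candidate key since {C, E}⁺ = {A, B, C, D, E, F} covers every attribute.
These are minimal and exhaustive — every other superkey contains one of them.

{A, B}, {A, C}, {B, D}, {C, D}, {C, E}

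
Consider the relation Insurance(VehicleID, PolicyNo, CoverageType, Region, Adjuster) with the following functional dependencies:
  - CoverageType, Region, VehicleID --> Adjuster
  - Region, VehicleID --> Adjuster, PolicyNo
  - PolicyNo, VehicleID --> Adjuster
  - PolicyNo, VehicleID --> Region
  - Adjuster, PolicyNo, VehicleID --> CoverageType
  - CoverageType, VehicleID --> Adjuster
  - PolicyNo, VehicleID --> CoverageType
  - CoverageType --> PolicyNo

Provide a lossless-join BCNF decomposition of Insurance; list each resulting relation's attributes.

{Adjuster, CoverageType, Region, VehicleID}; {CoverageType, PolicyNo}

Candidate keys of the original relation: {CoverageType, VehicleID}, {PolicyNo, VehicleID}, {Region, VehicleID}.
{Adjuster, CoverageType, PolicyNo, Region, VehicleID}: {CoverageType} determines {CoverageType, PolicyNo} here but is not a superkey — split on CoverageType --> PolicyNo, giving {CoverageType, PolicyNo} and {Adjuster, CoverageType, Region, VehicleID}.
{CoverageType, PolicyNo} has no BCNF violation.
{Adjuster, CoverageType, Region, VehicleID} has no BCNF violation.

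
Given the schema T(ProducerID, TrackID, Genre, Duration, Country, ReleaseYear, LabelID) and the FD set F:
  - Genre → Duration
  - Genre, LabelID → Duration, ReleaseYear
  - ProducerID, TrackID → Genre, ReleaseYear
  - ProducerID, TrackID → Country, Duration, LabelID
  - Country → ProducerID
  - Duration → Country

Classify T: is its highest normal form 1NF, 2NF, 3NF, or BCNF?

2NF

Candidate keys: {Country, TrackID}, {Duration, TrackID}, {Genre, TrackID}, {ProducerID, TrackID}. Prime attributes: {Country, Duration, Genre, ProducerID, TrackID}.
Genre → Duration breaks BCNF: {Genre}⁺ = {Country, Duration, Genre, ProducerID}, so {Genre} is not a superkey.
Because {ReleaseYear} is non-prime and the left side of Genre, LabelID → Duration, ReleaseYear is not a superkey, the relation is not in 3NF.
No non-prime attribute depends on a proper subset of any candidate key, so 2NF holds.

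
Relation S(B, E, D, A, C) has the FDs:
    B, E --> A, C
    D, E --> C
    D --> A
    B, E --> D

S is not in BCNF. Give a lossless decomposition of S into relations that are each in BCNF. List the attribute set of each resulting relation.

{A, D}; {B, D, E}; {C, D, E}

Candidate key of the original relation: {B, E}.
In {A, B, C, D, E}, {D, E} is not a superkey ({D, E}⁺ restricted to this set is {A, C, D, E}), so split on D, E --> A, C into {A, C, D, E} and {B, D, E}.
In {A, C, D, E}, {D} is not a superkey ({D}⁺ restricted to this set is {A, D}), so split on D --> A into {A, D} and {C, D, E}.
{A, D} is in BCNF.
{C, D, E} is in BCNF.
{B, D, E} is in BCNF.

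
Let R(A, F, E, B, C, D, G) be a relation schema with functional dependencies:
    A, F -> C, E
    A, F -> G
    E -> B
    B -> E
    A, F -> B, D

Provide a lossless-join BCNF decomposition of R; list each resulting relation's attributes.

{A, C, D, E, F, G}; {B, E}

Candidate key of the original relation: {A, F}.
{A, B, C, D, E, F, G}: {E} determines {B, E} here but is not a superkey — split on E -> B, giving {B, E} and {A, C, D, E, F, G}.
{B, E} has no BCNF violation.
{A, C, D, E, F, G} has no BCNF violation.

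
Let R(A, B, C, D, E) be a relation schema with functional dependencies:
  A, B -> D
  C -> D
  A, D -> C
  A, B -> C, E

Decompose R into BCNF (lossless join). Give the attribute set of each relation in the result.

{A, B, C, E}; {C, D}

Candidate key of the original relation: {A, B}.
Within {A, B, C, D, E}: {C}⁺ ∩ {A, B, C, D, E} = {C, D}, not the whole set, so C -> D violates BCNF; decompose into {C, D} and {A, B, C, E}.
{C, D} is in BCNF.
{A, B, C, E} is in BCNF.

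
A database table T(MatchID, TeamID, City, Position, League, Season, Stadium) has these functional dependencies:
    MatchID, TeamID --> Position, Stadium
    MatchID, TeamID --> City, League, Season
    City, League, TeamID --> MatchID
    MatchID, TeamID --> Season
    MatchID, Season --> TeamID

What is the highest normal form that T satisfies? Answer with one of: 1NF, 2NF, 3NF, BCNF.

BCNF

Candidate keys: {City, League, TeamID}, {MatchID, Season}, {MatchID, TeamID}. Prime attributes: {City, League, MatchID, Season, TeamID}.
The left-hand side of every FD is a superkey, so BCNF is satisfied.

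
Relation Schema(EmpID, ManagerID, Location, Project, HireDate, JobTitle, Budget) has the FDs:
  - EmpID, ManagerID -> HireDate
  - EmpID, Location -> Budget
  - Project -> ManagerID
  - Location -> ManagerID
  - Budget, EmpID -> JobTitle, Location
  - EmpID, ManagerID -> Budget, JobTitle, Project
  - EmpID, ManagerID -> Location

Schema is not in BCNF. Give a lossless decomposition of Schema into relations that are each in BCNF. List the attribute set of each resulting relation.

{Budget, EmpID, HireDate, JobTitle, Location, Project}; {ManagerID, Project}

Candidate keys of the original relation: {Budget, EmpID}, {EmpID, Location}, {EmpID, ManagerID}, {EmpID, Project}.
Within {Budget, EmpID, HireDate, JobTitle, Location, ManagerID, Project}: {Project}⁺ ∩ {Budget, EmpID, HireDate, JobTitle, Location, ManagerID, Project} = {ManagerID, Project}, not the whole set, so Project -> ManagerID violates BCNF; decompose into {ManagerID, Project} and {Budget, EmpID, HireDate, JobTitle, Location, Project}.
{ManagerID, Project}: every determinant is a superkey — BCNF.
{Budget, EmpID, HireDate, JobTitle, Location, Project}: every determinant is a superkey — BCNF.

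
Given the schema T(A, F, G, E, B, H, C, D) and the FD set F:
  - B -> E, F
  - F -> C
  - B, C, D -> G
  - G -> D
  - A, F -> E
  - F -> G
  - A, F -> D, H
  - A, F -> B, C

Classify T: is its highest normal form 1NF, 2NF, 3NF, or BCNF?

1NF

Candidate keys: {A, B}, {A, F}. Prime attributes: {A, B, F}.
B -> E, F: {B}⁺ = {B, C, D, E, F, G}, which is not all of the attributes, so the left side is not a superkey — BCNF is violated.
Because {E} is non-prime and the left side of B -> E, F is not a superkey, the relation is not in 3NF.
{B} is a proper subset of the key {A, B}, and {B}⁺ contains the non-prime attributes {C, D, E, G} — a partial dependency, so 2NF is violated.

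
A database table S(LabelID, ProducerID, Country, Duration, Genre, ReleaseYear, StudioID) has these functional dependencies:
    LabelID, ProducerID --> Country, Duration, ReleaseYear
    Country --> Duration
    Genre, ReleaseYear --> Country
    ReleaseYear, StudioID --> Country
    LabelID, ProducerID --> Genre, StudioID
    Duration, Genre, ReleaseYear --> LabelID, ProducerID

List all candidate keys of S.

{Genre, ReleaseYear}, {LabelID, ProducerID}

{Genre, ReleaseYear}⁺ = {Country, Duration, Genre, LabelID, ProducerID, ReleaseYear, StudioID}, which is every attribute, so {Genre, ReleaseYear} is a candidate key.
{LabelID, ProducerID}⁺ = {Country, Duration, Genre, LabelID, ProducerID, ReleaseYear, StudioID}, which is every attribute, so {LabelID, ProducerID} is a candidate key.
Any other superkey properly contains one of these, so there are no further candidate keys.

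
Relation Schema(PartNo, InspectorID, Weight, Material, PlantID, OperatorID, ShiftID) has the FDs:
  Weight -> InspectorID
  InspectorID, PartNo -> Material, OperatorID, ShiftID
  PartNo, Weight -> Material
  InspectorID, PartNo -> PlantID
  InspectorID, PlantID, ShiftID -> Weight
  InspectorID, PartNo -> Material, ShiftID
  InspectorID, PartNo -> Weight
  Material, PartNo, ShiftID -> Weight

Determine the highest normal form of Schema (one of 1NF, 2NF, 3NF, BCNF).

Candidate keys: {InspectorID, PartNo}, {Material, PartNo, ShiftID}, {PartNo, Weight}. Prime attributes: {InspectorID, Material, PartNo, ShiftID, Weight}.
For Weight -> InspectorID we have {Weight}⁺ = {InspectorID, Weight}; {Weight} is not a superkey, so BCNF fails.
Since {InspectorID} ⊆ prime attributes and every other non-superkey FD also has a prime right side, the schema is in 3NF.

3NF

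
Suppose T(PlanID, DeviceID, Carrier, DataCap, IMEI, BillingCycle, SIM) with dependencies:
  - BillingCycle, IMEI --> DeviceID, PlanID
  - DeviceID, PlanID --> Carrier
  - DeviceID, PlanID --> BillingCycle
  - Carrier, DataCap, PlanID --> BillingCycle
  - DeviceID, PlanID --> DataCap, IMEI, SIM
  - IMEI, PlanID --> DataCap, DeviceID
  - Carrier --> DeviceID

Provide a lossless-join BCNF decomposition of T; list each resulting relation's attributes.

Candidate keys of the original relation: {BillingCycle, IMEI}, {Carrier, PlanID}, {DeviceID, PlanID}, {IMEI, PlanID}.
{BillingCycle, Carrier, DataCap, DeviceID, IMEI, PlanID, SIM}: {Carrier} determines {Carrier, DeviceID} here but is not a superkey — split on Carrier --> DeviceID, giving {Carrier, DeviceID} and {BillingCycle, Carrier, DataCap, IMEI, PlanID, SIM}.
{Carrier, DeviceID} is in BCNF.
{BillingCycle, Carrier, DataCap, IMEI, PlanID, SIM} is in BCNF.

{BillingCycle, Carrier, DataCap, IMEI, PlanID, SIM}; {Carrier, DeviceID}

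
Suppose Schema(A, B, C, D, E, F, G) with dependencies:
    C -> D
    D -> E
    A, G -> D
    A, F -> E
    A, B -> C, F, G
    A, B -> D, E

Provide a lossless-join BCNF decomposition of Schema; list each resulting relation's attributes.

Candidate key of the original relation: {A, B}.
{A, B, C, D, E, F, G}: {C} determines {C, D, E} here but is not a superkey — split on C -> D, E, giving {C, D, E} and {A, B, C, F, G}.
{C, D, E}: {D} determines {D, E} here but is not a superkey — split on D -> E, giving {D, E} and {C, D}.
{D, E} is in BCNF.
{C, D} is in BCNF.
{A, B, C, F, G} is in BCNF.

{A, B, C, F, G}; {C, D}; {D, E}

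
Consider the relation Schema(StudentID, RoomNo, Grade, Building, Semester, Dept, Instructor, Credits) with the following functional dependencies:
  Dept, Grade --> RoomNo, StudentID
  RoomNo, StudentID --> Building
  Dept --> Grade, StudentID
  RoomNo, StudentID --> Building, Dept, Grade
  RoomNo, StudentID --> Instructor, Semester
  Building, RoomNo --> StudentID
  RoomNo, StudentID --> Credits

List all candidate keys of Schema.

{Building, RoomNo}, {Dept}, {RoomNo, StudentID}

{Dept}⁺ = {Building, Credits, Dept, Grade, Instructor, RoomNo, Semester, StudentID}, which is every attribute, so {Dept} is a candidate key.
{Building, RoomNo}⁺ = {Building, Credits, Dept, Grade, Instructor, RoomNo, Semester, StudentID}, which is every attribute, so {Building, RoomNo} is a candidate key.
{RoomNo, StudentID}⁺ = {Building, Credits, Dept, Grade, Instructor, RoomNo, Semester, StudentID}, which is every attribute, so {RoomNo, StudentID} is a candidate key.
These are minimal and exhaustive — every other superkey contains one of them.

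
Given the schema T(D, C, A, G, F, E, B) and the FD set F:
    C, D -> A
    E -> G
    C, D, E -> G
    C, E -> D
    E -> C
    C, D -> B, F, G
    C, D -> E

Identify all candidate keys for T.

{C, D}, {E}

{E}⁺ = {A, B, C, D, E, F, G}, which is every attribute, so {E} is a candidate key.
{C, D}⁺ = {A, B, C, D, E, F, G}, which is every attribute, so {C, D} is a candidate key.
These are minimal and exhaustive — every other superkey contains one of them.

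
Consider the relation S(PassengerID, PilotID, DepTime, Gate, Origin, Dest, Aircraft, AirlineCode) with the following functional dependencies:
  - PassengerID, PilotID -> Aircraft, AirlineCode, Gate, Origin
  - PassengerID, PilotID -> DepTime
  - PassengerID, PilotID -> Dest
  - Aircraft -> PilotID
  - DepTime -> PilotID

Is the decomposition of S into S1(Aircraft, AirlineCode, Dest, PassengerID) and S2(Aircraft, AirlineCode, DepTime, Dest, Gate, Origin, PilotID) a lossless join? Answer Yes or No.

No

Common attributes: {Aircraft, AirlineCode, Dest}; their closure is {Aircraft, AirlineCode, Dest, PilotID}.
S1 ⊄ {Aircraft, AirlineCode, Dest, PilotID} and S2 ⊄ {Aircraft, AirlineCode, Dest, PilotID}, so the split is lossy.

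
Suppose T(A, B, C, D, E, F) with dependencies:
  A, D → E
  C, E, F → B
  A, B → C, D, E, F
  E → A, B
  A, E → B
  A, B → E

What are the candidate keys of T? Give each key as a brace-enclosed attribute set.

Closure of {E} is {A, B, C, D, E, F}, the whole schema; {E} is a candidate key.
Closure of {A, B} is {A, B, C, D, E, F}, the whole schema; {A, B} is a candidate key.
Closure of {A, D} is {A, B, C, D, E, F}, the whole schema; {A, D} is a candidate key.
Any other superkey properly contains one of these, so there are no further candidate keys.

{A, B}, {A, D}, {E}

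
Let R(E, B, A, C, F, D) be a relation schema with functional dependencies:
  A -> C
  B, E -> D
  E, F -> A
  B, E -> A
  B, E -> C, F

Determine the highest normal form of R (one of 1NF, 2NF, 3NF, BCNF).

Candidate key: {B, E}. Prime attributes: {B, E}.
A -> C breaks BCNF: {A}⁺ = {A, C}, so {A} is not a superkey.
Because {C} is non-prime and the left side of A -> C is not a superkey, the relation is not in 3NF.
No proper subset of a key has a non-prime attribute in its closure, so there is no partial dependency; 2NF holds.

2NF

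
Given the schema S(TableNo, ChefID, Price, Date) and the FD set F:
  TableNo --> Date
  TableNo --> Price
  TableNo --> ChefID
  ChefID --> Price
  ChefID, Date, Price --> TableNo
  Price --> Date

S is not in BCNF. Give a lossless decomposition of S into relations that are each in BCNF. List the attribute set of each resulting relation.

{ChefID, Price, TableNo}; {Date, Price}

Candidate keys of the original relation: {ChefID}, {TableNo}.
Within {ChefID, Date, Price, TableNo}: {Price}⁺ ∩ {ChefID, Date, Price, TableNo} = {Date, Price}, not the whole set, so Price --> Date violates BCNF; decompose into {Date, Price} and {ChefID, Price, TableNo}.
{Date, Price} is in BCNF.
{ChefID, Price, TableNo} is in BCNF.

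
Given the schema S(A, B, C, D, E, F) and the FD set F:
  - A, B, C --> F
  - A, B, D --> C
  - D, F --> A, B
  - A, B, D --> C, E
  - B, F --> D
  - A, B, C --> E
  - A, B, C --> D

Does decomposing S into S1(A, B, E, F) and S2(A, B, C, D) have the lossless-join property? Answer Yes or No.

S1 ∩ S2 = {A, B}; its closure under F is {A, B}.
S1 ⊄ {A, B} and S2 ⊄ {A, B}, so the split is lossy.

No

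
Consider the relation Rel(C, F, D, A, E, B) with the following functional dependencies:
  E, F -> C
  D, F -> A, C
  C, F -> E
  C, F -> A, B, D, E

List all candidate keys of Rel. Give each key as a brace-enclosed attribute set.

No FD produces {F}, so it must be in every candidate key.
{C, F}⁺ = {A, B, C, D, E, F} — all of the relation — so {C, F} is a candidate key.
{D, F}⁺ = {A, B, C, D, E, F} — all of the relation — so {D, F} is a candidate key.
{E, F}⁺ = {A, B, C, D, E, F} — all of the relation — so {E, F} is a candidate key.
Any other superkey properly contains one of these, so there are no further candidate keys.

{C, F}, {D, F}, {E, F}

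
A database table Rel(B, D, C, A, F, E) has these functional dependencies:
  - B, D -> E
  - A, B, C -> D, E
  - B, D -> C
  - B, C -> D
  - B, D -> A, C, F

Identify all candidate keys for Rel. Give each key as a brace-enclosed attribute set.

Attributes never on any right-hand side: {B} — every candidate key must contain it.
{B, C} is a candidate key since {B, C}⁺ = {A, B, C, D, E, F} covers every attribute.
{B, D} is a candidate key since {B, D}⁺ = {A, B, C, D, E, F} covers every attribute.
No proper subset of any of these is a key, and no other minimal superkey exists.

{B, C}, {B, D}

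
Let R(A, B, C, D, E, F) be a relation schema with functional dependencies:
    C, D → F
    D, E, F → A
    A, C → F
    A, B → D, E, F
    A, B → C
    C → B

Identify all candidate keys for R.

{A, B}, {A, C}, {B, D, E, F}, {C, D, E}

Closure of {A, B} is {A, B, C, D, E, F}, the whole schema; {A, B} is a candidate key.
Closure of {A, C} is {A, B, C, D, E, F}, the whole schema; {A, C} is a candidate key.
Closure of {C, D, E} is {A, B, C, D, E, F}, the whole schema; {C, D, E} is a candidate key.
Closure of {B, D, E, F} is {A, B, C, D, E, F}, the whole schema; {B, D, E, F} is a candidate key.
These are minimal and exhaustive — every other superkey contains one of them.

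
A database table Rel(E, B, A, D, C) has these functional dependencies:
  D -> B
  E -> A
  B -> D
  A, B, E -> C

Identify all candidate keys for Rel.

{B, E}, {D, E}

No FD produces {E}, so it must be in every candidate key.
{B, E}⁺ = {A, B, C, D, E}, which is every attribute, so {B, E} is a candidate key.
{D, E}⁺ = {A, B, C, D, E}, which is every attribute, so {D, E} is a candidate key.
No proper subset of any of these is a key, and no other minimal superkey exists.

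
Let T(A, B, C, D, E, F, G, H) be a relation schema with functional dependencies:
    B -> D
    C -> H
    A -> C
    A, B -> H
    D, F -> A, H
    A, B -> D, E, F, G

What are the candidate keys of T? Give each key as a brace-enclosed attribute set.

{A, B}, {B, F}

Attributes never on any right-hand side: {B} — every candidate key must contain it.
Closure of {A, B} is {A, B, C, D, E, F, G, H}, the whole schema; {A, B} is a candidate key.
Closure of {B, F} is {A, B, C, D, E, F, G, H}, the whole schema; {B, F} is a candidate key.
No proper subset of any of these is a key, and no other minimal superkey exists.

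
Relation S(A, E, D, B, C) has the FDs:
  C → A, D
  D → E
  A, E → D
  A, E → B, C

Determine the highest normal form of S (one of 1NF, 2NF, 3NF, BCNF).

Candidate keys: {A, D}, {A, E}, {C}. Prime attributes: {A, C, D, E}.
D → E breaks BCNF: {D}⁺ = {D, E}, so {D} is not a superkey.
Its right-hand attributes {E} are all prime, as are those of every other non-superkey FD — the relation is in 3NF.

3NF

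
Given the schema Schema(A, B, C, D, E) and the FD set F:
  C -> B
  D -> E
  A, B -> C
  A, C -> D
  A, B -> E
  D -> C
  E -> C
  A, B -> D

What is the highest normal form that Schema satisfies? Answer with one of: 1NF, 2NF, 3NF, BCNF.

3NF

Candidate keys: {A, B}, {A, C}, {A, D}, {A, E}. Prime attributes: {A, B, C, D, E}.
C -> B: {C}⁺ = {B, C}, which is not all of the attributes, so the left side is not a superkey — BCNF is violated.
But every attribute on its right side ({B}) is prime, and the same holds for every other non-superkey FD, so 3NF still holds.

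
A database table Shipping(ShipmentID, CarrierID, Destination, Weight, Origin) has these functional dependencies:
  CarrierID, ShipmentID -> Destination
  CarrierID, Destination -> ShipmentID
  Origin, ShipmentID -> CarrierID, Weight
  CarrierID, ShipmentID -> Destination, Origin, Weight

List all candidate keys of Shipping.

{CarrierID, Destination}, {CarrierID, ShipmentID}, {Origin, ShipmentID}

Closure of {CarrierID, Destination} is {CarrierID, Destination, Origin, ShipmentID, Weight}, the whole schema; {CarrierID, Destination} is a candidate key.
Closure of {CarrierID, ShipmentID} is {CarrierID, Destination, Origin, ShipmentID, Weight}, the whole schema; {CarrierID, ShipmentID} is a candidate key.
Closure of {Origin, ShipmentID} is {CarrierID, Destination, Origin, ShipmentID, Weight}, the whole schema; {Origin, ShipmentID} is a candidate key.
Any other superkey properly contains one of these, so there are no further candidate keys.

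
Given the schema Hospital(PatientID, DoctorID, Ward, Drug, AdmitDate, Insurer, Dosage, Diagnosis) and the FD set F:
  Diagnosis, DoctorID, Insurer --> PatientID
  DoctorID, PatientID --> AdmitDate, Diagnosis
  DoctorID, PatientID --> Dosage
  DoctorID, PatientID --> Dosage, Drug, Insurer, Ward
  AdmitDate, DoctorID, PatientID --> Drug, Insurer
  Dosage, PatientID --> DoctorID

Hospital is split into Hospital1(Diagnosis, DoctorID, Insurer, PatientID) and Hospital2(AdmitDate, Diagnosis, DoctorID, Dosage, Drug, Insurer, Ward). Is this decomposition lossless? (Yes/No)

Yes

Common attributes: {Diagnosis, DoctorID, Insurer}; their closure is {AdmitDate, Diagnosis, DoctorID, Dosage, Drug, Insurer, PatientID, Ward}.
Hospital1 is contained in that closure, so Hospital1 ∩ Hospital2 --> Hospital1 holds and the join is lossless.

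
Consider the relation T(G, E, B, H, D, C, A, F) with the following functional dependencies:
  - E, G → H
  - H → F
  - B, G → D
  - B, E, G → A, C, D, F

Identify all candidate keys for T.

No FD produces {B, E, G}, so they must be in every candidate key.
Closure of {B, E, G} is {A, B, C, D, E, F, G, H}, the whole schema; {B, E, G} is a candidate key.
No smaller or unrelated set reaches every attribute, so there are no other keys.

{B, E, G}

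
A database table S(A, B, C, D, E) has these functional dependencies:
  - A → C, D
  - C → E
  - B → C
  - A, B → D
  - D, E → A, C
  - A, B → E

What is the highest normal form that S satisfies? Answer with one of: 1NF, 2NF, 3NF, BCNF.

Candidate keys: {A, B}, {B, D}. Prime attributes: {A, B, D}.
A → C, D breaks BCNF: {A}⁺ = {A, C, D, E}, so {A} is not a superkey.
Because {C} is non-prime and the left side of A → C, D is not a superkey, the relation is not in 3NF.
{A} is a proper subset of the key {A, B}, and {A}⁺ contains the non-prime attributes {C, E} — a partial dependency, so 2NF is violated.

1NF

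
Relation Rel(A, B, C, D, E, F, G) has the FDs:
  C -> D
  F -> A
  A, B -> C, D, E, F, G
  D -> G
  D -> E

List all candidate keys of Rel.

Attributes never on any right-hand side: {B} — every candidate key must contain it.
{A, B} is a candidate key since {A, B}⁺ = {A, B, C, D, E, F, G} covers every attribute.
{B, F} is a candidate key since {B, F}⁺ = {A, B, C, D, E, F, G} covers every attribute.
These are minimal and exhaustive — every other superkey contains one of them.

{A, B}, {B, F}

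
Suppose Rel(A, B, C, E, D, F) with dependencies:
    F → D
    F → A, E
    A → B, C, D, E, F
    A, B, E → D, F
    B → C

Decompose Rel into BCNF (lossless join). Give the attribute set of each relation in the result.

Candidate keys of the original relation: {A}, {F}.
Within {A, B, C, D, E, F}: {B}⁺ ∩ {A, B, C, D, E, F} = {B, C}, not the whole set, so B → C violates BCNF; decompose into {B, C} and {A, B, D, E, F}.
{B, C} is in BCNF.
{A, B, D, E, F} is in BCNF.

{A, B, D, E, F}; {B, C}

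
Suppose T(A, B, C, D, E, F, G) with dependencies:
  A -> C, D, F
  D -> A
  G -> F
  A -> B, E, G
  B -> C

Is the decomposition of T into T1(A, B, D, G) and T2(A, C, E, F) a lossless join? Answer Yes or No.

T1 ∩ T2 = {A}; its closure under F is {A, B, C, D, E, F, G}.
Since T1 ⊆ {A, B, C, D, E, F, G}, the intersection is a superkey of T1; the decomposition is lossless.

Yes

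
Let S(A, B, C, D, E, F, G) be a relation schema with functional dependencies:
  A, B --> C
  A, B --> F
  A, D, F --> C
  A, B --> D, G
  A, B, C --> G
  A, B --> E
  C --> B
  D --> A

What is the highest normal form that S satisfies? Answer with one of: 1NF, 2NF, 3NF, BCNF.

Candidate keys: {A, B}, {A, C}, {B, D}, {C, D}, {D, F}. Prime attributes: {A, B, C, D, F}.
C --> B breaks BCNF: {C}⁺ = {B, C}, so {C} is not a superkey.
Its right-hand attributes {B} are all prime, as are those of every other non-superkey FD — the relation is in 3NF.

3NF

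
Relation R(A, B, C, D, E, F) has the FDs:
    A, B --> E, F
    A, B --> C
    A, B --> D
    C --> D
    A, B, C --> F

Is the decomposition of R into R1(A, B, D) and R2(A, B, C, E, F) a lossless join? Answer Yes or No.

The shared attributes are {A, B} and {A, B}⁺ = {A, B, C, D, E, F}.
Since R1 ⊆ {A, B, C, D, E, F}, the intersection is a superkey of R1; the decomposition is lossless.

Yes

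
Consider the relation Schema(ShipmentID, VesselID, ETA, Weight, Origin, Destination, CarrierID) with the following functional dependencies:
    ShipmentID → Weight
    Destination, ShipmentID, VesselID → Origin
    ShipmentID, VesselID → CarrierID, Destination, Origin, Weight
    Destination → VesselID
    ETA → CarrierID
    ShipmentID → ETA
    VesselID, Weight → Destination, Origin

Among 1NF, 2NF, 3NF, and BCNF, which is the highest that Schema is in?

1NF

Candidate keys: {Destination, ShipmentID}, {ShipmentID, VesselID}. Prime attributes: {Destination, ShipmentID, VesselID}.
ShipmentID → Weight: {ShipmentID}⁺ = {CarrierID, ETA, ShipmentID, Weight}, which is not all of the attributes, so the left side is not a superkey — BCNF is violated.
ShipmentID → Weight determines the non-prime attribute {Weight} from a non-superkey — 3NF is violated.
{ShipmentID} is a proper subset of the key {Destination, ShipmentID}, and {ShipmentID}⁺ contains the non-prime attributes {CarrierID, ETA, Weight} — a partial dependency, so 2NF is violated.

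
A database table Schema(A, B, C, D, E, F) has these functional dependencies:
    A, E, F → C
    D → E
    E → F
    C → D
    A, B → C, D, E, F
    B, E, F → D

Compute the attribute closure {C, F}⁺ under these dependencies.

Start with {C, F}.
C → D applies; add {D} → now {C, D, F}.
D → E applies; add {E} → now {C, D, E, F}.
No further FD applies.

{C, D, E, F}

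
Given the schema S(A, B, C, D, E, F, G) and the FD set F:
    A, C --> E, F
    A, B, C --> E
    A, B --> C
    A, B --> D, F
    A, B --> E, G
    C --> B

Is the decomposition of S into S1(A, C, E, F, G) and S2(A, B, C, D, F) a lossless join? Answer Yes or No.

Yes

S1 ∩ S2 = {A, C, F}; its closure under F is {A, B, C, D, E, F, G}.
S1 is contained in that closure, so S1 ∩ S2 --> S1 holds and the join is lossless.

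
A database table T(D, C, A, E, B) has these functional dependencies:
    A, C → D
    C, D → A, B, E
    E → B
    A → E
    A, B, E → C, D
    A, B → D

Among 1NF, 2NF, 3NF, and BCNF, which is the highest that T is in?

2NF

Candidate keys: {A}, {C, D}. Prime attributes: {A, C, D}.
For E → B we have {E}⁺ = {B, E}; {E} is not a superkey, so BCNF fails.
E → B determines the non-prime attribute {B} from a non-superkey — 3NF is violated.
Checking every proper subset of each key, none determines a non-prime attribute — 2NF is satisfied.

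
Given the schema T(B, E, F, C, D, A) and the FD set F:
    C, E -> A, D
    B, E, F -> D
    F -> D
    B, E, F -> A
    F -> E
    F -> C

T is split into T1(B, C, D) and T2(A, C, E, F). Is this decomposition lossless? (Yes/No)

Common attributes: {C}; their closure is {C}.
T1 ⊄ {C} and T2 ⊄ {C}, so the split is lossy.

No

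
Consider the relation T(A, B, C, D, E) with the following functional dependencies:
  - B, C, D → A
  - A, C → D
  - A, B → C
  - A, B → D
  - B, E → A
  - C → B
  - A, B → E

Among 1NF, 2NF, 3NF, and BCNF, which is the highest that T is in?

3NF

Candidate keys: {A, B}, {A, C}, {B, E}, {C, D}, {C, E}. Prime attributes: {A, B, C, D, E}.
C → B breaks BCNF: {C}⁺ = {B, C}, so {C} is not a superkey.
Since {B} ⊆ prime attributes and every other non-superkey FD also has a prime right side, the schema is in 3NF.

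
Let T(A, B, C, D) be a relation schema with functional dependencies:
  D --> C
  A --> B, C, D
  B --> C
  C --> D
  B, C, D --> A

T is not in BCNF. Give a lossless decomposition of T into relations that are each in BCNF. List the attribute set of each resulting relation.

Candidate keys of the original relation: {A}, {B}.
{A, B, C, D}: {D} determines {C, D} here but is not a superkey — split on D --> C, giving {C, D} and {A, B, D}.
{C, D}: every determinant is a superkey — BCNF.
{A, B, D}: every determinant is a superkey — BCNF.

{A, B, D}; {C, D}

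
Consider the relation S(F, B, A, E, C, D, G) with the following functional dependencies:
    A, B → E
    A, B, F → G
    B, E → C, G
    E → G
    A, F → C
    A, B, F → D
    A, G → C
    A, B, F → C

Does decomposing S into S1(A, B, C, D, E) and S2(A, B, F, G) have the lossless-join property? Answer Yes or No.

S1 ∩ S2 = {A, B}; its closure under F is {A, B, C, E, G}.
The closure covers neither S1 nor S2 entirely; the join is not lossless.

No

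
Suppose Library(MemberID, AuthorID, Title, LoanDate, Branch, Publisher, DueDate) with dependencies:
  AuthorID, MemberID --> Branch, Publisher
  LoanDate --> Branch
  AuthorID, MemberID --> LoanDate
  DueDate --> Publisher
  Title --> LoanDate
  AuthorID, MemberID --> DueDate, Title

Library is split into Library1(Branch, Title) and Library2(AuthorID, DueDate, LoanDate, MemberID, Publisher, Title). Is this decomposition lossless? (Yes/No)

The shared attributes are {Title} and {Title}⁺ = {Branch, LoanDate, Title}.
This includes all of Library1, so the common attributes are a superkey of Library1 — the join is lossless.

Yes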